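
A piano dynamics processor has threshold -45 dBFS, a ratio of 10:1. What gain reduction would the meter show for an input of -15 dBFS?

27 dB

Overshoot = -15 − (-45) = 30 dB.
At 10:1, output sits 30/10 = 3 dB above threshold.
So the signal is attenuated by 30 − 3 = 27 dB.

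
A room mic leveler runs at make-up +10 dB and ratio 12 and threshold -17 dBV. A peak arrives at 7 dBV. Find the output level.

Overshoot: 7 − (-17) = 24 dB.
At 12:1 the overshoot is divided by 12, leaving 2 dB above threshold.
Output = -17 + 2 = -15 dBV; make-up adds 10 dB, giving -5 dBV.

-5 dBV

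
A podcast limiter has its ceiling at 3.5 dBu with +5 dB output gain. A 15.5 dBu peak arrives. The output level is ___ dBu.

8.5 dBu

A brickwall limiter is an ∞:1 compressor: any input above the ceiling is clamped to 3.5 dBu.
Output gain then adds 5 dB: 3.5 + 5 = 8.5 dBu.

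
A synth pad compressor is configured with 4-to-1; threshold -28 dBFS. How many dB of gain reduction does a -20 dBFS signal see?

The signal is 8 dB above threshold.
At 4:1, output sits 8/4 = 2 dB above threshold.
GR = overshoot in − overshoot out = 8 − 2 = 6 dB.

6 dB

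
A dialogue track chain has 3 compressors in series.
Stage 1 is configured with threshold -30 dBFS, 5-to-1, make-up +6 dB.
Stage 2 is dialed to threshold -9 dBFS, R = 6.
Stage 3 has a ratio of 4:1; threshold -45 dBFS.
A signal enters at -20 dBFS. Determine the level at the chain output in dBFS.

-39.25 dBFS

Stage 1: overshoot 10 dB → 10/5 = 2 dB → -28 dBFS; +6 dB make-up → -22 dBFS.
Stage 2: below threshold (-22 ≤ -9); passes unchanged; output -22 dBFS.
Stage 3: overshoot 23 dB → 23/4 = 5.75 dB → -39.25 dBFS.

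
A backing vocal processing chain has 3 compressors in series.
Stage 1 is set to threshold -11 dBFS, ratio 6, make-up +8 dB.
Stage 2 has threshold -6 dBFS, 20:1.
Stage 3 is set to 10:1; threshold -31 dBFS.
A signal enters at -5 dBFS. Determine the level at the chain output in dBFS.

-28.48 dBFS

Stage 1: -5 dBFS is 6 dB over -11 dBFS; at 6:1 that becomes 1 dB over, giving -10 dBFS; +8 dB make-up → -2 dBFS.
Stage 2: overshoot 4 dB → 4/20 = 0.2 dB → -5.8 dBFS.
Stage 3: overshoot 25.2 dB → 25.2/10 = 2.52 dB → -28.48 dBFS.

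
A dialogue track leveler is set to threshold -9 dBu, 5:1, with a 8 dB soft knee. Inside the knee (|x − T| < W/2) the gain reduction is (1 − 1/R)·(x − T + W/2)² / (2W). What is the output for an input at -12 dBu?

-12.05 dBu

x − T + W/2 = -12 − (-9) + 4 = 1.
GR = (1 − 1/5) × 1² / 16 = 0.8 × 1 / 16 = 0.05 dB.
Output = -12 − 0.05 = -12.05 dBu.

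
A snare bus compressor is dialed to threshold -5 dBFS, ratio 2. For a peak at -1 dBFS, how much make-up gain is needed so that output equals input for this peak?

2 dB

Without make-up, output = threshold + overshoot/2 = -5 + 2 = -3 dBFS.
Gap to target: 2 dB.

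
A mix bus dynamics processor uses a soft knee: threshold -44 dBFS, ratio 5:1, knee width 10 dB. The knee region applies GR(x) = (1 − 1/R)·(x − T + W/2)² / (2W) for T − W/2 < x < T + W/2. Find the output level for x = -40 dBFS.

-43.24 dBFS

x − T + W/2 = -40 − (-44) + 5 = 9.
GR = (1 − 1/5) × 9² / 20 = 0.8 × 81 / 20 = 3.24 dB.
Output = -40 − 3.24 = -43.24 dBFS.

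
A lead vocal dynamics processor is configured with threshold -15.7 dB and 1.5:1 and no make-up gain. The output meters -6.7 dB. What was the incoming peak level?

-2.2 dB

Post-compression overshoot = -6.7 − (-15.7) = 9 dB.
Input overshoot = R × output overshoot = 13.5 dB → input = -15.7 + 13.5 = -2.2 dB.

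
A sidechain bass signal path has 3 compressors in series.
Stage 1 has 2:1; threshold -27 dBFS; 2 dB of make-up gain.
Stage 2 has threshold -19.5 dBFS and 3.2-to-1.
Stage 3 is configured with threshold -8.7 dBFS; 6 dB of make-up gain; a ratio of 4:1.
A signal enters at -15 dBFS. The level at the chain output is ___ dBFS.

Stage 1: overshoot 12 dB → 12/2 = 6 dB → -21 dBFS; +2 dB make-up → -19 dBFS.
Stage 2: -19 dBFS is 0.5 dB over -19.5 dBFS; at 3.2:1 that becomes 0.15625 dB over, giving -19.34375 dBFS.
Stage 3: below threshold (-19.34375 ≤ -8.7); passes unchanged; make-up brings it to -13.34375 dBFS.

-13.34375 dBFS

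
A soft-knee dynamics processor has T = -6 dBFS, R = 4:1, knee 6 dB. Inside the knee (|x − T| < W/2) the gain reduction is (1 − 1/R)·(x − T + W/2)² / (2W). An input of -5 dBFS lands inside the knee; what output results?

x − T + W/2 = -5 − (-6) + 3 = 4.
GR = (1 − 1/4) × 4² / 12 = 0.75 × 16 / 12 = 1 dB.
Output = -5 − 1 = -6 dBFS.

-6 dBFS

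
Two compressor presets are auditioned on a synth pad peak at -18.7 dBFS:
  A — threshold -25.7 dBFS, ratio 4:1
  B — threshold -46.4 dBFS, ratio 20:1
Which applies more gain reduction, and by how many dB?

B, by 21.065 dB

A: 7 dB over, compressed to 1.75 dB over, so 5.25 dB of GR.
B: 27.7 dB over, compressed to 1.385 dB over, so 26.315 dB of GR.
B applies 21.065 dB more gain reduction.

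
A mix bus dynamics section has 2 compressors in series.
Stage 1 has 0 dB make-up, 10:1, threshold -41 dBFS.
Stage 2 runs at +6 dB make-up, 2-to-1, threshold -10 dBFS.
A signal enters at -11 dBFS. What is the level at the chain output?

-32 dBFS

Stage 1: 30 dB above -41 dBFS, reduced 10:1 to 3 dB above → -38 dBFS.
Stage 2: -38 dBFS ≤ -10 dBFS, so stage 2 doesn't engage; make-up brings it to -32 dBFS.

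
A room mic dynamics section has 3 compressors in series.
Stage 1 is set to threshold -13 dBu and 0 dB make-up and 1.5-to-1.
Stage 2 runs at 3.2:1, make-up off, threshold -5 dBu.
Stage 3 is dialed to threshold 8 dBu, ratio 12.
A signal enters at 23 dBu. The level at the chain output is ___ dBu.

Stage 1: overshoot 36 dB → 36/1.5 = 24 dB → 11 dBu.
Stage 2: overshoot 16 dB → 16/3.2 = 5 dB → 0 dBu.
Stage 3: 0 dBu ≤ 8 dBu, so stage 3 doesn't engage; output 0 dBu.

0 dBu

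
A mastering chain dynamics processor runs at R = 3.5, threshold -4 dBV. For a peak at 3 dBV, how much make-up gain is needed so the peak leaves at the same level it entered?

5 dB

Without make-up, output = threshold + overshoot/3.5 = -4 + 2 = -2 dBV.
Gap to target: 5 dB.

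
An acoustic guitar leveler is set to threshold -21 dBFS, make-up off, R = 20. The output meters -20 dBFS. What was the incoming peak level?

-1 dBFS

That's 1 dB above the -21 dBFS threshold.
Input overshoot = R × output overshoot = 20 dB → input = -21 + 20 = -1 dBFS.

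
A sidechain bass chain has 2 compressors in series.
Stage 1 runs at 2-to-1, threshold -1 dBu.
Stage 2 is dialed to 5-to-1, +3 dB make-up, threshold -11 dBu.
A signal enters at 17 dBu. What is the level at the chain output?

Stage 1: 17 dBu is 18 dB over -1 dBu; at 2:1 that becomes 9 dB over, giving 8 dBu.
Stage 2: 19 dB above -11 dBu, reduced 5:1 to 3.8 dB above → -7.2 dBu; +3 dB make-up → -4.2 dBu.

-4.2 dBu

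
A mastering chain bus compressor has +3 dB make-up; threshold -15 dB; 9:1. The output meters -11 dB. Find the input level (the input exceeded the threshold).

-6 dB

Remove make-up: -11 − 3 = -14 dB.
That's 1 dB above the -15 dB threshold.
Before 9:1 compression the overshoot was 1 × 9 = 9 dB, so input = -15 + 9 = -6 dB.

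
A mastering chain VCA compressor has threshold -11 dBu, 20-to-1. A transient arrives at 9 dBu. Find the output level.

Overshoot: 9 − (-11) = 20 dB.
At 20:1 the overshoot is divided by 20, leaving 1 dB above threshold.
Output = -11 + 1 = -10 dBu.

-10 dBu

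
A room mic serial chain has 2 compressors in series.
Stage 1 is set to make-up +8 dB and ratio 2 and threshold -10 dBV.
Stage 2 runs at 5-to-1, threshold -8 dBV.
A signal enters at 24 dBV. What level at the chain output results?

Stage 1: 34 dB above -10 dBV, reduced 2:1 to 17 dB above → 7 dBV; +8 dB make-up → 15 dBV.
Stage 2: 15 dBV is 23 dB over -8 dBV; at 5:1 that becomes 4.6 dB over, giving -3.4 dBV.

-3.4 dBV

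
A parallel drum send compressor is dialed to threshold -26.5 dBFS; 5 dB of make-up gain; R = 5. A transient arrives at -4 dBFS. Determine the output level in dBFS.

-17 dBFS

The input is 22.5 dB above the -26.5 dBFS threshold.
At 5:1 the overshoot is divided by 5, leaving 4.5 dB above threshold.
That puts the output at -22 dBFS; make-up adds 5 dB, giving -17 dBFS.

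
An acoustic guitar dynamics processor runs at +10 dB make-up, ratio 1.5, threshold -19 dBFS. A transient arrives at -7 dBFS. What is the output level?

Overshoot: -7 − (-19) = 12 dB.
The 12 dB excess becomes 8 dB after 1.5:1 reduction.
So the level is -19 + 8 = -11 dBFS; make-up adds 10 dB, giving -1 dBFS.

-1 dBFS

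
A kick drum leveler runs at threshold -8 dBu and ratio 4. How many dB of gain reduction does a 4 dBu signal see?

4 dBu exceeds the threshold by 12 dB.
A 4:1 ratio leaves 3 dB of that excess.
Gain reduction = 12 − 3 = 9 dB.

9 dB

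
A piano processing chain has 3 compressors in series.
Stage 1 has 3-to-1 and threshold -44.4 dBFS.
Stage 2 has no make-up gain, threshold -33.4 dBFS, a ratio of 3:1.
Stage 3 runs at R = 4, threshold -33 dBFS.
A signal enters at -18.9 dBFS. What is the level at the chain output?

-35.9 dBFS

Stage 1: overshoot 25.5 dB → 25.5/3 = 8.5 dB → -35.9 dBFS.
Stage 2: below threshold (-35.9 ≤ -33.4); passes unchanged; output -35.9 dBFS.
Stage 3: -35.9 dBFS ≤ -33 dBFS, so stage 3 doesn't engage; output -35.9 dBFS.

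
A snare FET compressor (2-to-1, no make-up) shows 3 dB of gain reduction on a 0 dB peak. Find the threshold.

-6 dB

Let T be the threshold. Output overshoot = (input overshoot)/R, so -3 − T = (0 − T)/2.
2·(-3 − T) = 0 − T → 1·T = -6 − 0 = -6.
T = -6/1 = -6 dB.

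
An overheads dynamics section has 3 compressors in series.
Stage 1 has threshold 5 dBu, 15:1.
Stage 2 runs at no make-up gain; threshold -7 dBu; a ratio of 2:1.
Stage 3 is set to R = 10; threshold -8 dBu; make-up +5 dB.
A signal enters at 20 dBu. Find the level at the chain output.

Stage 1: 15 dB above 5 dBu, reduced 15:1 to 1 dB above → 6 dBu.
Stage 2: 6 dBu is 13 dB over -7 dBu; at 2:1 that becomes 6.5 dB over, giving -0.5 dBu.
Stage 3: -0.5 dBu is 7.5 dB over -8 dBu; at 10:1 that becomes 0.75 dB over, giving -7.25 dBu; +5 dB make-up → -2.25 dBu.

-2.25 dBu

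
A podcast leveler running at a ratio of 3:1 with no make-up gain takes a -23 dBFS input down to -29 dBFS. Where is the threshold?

Gain reduction = -23 − (-29) = 6 dB; output overshoot = GR / (R − 1) = 6 / 2 = 3 dB.
Threshold = output − output overshoot = -29 − 3 = -32 dBFS.

-32 dBFS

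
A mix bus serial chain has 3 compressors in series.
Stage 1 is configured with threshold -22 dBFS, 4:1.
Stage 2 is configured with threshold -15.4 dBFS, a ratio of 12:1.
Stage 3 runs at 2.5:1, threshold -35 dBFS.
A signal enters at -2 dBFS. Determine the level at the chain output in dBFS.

Stage 1: overshoot 20 dB → 20/4 = 5 dB → -17 dBFS.
Stage 2: -17 dBFS is at or below the -15.4 dBFS threshold — no compression; output -17 dBFS.
Stage 3: overshoot 18 dB → 18/2.5 = 7.2 dB → -27.8 dBFS.

-27.8 dBFS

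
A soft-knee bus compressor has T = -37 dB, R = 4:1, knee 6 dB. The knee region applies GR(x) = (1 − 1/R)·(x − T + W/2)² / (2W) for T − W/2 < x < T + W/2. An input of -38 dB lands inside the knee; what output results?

-38.25 dB

x − T + W/2 = -38 − (-37) + 3 = 2.
GR = (1 − 1/4) × 2² / 12 = 0.75 × 4 / 12 = 0.25 dB.
Output = -38 − 0.25 = -38.25 dB.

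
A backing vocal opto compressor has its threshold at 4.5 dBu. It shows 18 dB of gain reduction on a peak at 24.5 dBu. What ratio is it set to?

Input overshoot = 24.5 − 4.5 = 20 dB.
Output overshoot = 20 − 18 = 2 dB.
Ratio = input overshoot / output overshoot = 20 / 2 = 10.

10:1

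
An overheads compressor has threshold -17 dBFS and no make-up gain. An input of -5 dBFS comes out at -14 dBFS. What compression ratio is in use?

Input overshoot = -5 − (-17) = 12 dB; output overshoot = -14 − (-17) = 3 dB.
Ratio = 12 / 3 = 4.

4:1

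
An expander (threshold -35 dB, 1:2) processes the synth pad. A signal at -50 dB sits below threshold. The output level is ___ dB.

Undershoot = (-35) − (-50) = 15 dB.
At 1:2, that expands to 30 dB under threshold.
Output = -35 − 30 = -65 dB.

-65 dB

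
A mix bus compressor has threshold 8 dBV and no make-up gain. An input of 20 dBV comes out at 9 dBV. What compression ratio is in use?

12:1

Input overshoot = 20 − 8 = 12 dB; output overshoot = 9 − 8 = 1 dB.
Ratio = 12 / 1 = 12.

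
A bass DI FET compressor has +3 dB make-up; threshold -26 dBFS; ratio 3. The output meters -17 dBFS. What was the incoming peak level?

Stripping the +3 dB make-up gives -20 dBFS at the gain stage.
That's 6 dB above the -26 dBFS threshold.
Before 3:1 compression the overshoot was 6 × 3 = 18 dB, so input = -26 + 18 = -8 dBFS.

-8 dBFS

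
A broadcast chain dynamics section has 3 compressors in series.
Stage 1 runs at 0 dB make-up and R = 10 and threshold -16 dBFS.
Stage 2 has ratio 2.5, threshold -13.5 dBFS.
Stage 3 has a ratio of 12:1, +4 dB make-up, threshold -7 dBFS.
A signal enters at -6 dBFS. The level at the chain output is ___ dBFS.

Stage 1: 10 dB above -16 dBFS, reduced 10:1 to 1 dB above → -15 dBFS.
Stage 2: below threshold (-15 ≤ -13.5); passes unchanged; output -15 dBFS.
Stage 3: below threshold (-15 ≤ -7); passes unchanged; make-up brings it to -11 dBFS.

-11 dBFS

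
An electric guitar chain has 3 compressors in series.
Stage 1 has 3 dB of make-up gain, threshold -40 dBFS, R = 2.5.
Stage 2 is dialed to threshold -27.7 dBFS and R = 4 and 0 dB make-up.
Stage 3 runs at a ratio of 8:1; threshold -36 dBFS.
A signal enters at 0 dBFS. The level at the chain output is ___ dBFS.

Stage 1: 40 dB above -40 dBFS, reduced 2.5:1 to 16 dB above → -24 dBFS; +3 dB make-up → -21 dBFS.
Stage 2: -21 dBFS is 6.7 dB over -27.7 dBFS; at 4:1 that becomes 1.675 dB over, giving -26.025 dBFS.
Stage 3: -26.025 dBFS is 9.975 dB over -36 dBFS; at 8:1 that becomes 1.246875 dB over, giving -34.753125 dBFS.

-34.753125 dBFS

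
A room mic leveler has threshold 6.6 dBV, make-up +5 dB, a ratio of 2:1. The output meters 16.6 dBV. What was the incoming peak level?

Stripping the +5 dB make-up gives 11.6 dBV at the gain stage.
Post-compression overshoot = 11.6 − 6.6 = 5 dB.
Input overshoot = R × output overshoot = 10 dB → input = 6.6 + 10 = 16.6 dBV.

16.6 dBV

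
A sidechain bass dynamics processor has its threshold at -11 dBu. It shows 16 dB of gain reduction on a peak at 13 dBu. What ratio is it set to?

Input overshoot = 13 − (-11) = 24 dB.
Output overshoot = 24 − 16 = 8 dB.
Ratio = input overshoot / output overshoot = 24 / 8 = 3.

3:1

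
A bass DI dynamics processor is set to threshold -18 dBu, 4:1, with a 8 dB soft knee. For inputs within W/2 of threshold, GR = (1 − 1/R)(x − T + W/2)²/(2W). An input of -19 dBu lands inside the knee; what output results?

x − T + W/2 = -19 − (-18) + 4 = 3.
GR = (1 − 1/4) × 3² / 16 = 0.75 × 9 / 16 = 0.421875 dB.
Output = -19 − 0.421875 = -19.421875 dBu.

-19.421875 dBu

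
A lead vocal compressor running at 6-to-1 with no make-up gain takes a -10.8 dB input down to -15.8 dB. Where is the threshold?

-16.8 dB

Gain reduction = -10.8 − (-15.8) = 5 dB; output overshoot = GR / (R − 1) = 5 / 5 = 1 dB.
Threshold = output − output overshoot = -15.8 − 1 = -16.8 dB.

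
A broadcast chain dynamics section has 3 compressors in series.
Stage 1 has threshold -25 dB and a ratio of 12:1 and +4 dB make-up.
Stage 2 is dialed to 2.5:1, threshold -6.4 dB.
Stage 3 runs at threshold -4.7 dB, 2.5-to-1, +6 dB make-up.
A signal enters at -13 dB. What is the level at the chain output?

Stage 1: overshoot 12 dB → 12/12 = 1 dB → -24 dB; +4 dB make-up → -20 dB.
Stage 2: -20 dB ≤ -6.4 dB, so stage 2 doesn't engage; output -20 dB.
Stage 3: -20 dB ≤ -4.7 dB, so stage 3 doesn't engage; make-up brings it to -14 dB.

-14 dB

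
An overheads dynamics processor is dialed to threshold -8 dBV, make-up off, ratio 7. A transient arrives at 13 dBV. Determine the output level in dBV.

-5 dBV

Overshoot: 13 − (-8) = 21 dB.
7:1 compression reduces that to 21/7 = 3 dB over.
So the level is -8 + 3 = -5 dBV.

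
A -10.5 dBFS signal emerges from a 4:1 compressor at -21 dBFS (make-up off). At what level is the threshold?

Input is 14 dB above T (since output overshoot × R = input overshoot: (-21 − T)·4 = -10.5 − T gives T = -24.5 dBFS).
Check: -24.5 + (-10.5 − (-24.5))/4 = -24.5 + 3.5 = -21 dBFS. ✓

-24.5 dBFS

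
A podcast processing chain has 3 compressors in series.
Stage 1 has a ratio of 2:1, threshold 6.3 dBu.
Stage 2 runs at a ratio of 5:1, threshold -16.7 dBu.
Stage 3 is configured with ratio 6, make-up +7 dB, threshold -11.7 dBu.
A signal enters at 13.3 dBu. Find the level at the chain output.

-4.65 dBu

Stage 1: 7 dB above 6.3 dBu, reduced 2:1 to 3.5 dB above → 9.8 dBu.
Stage 2: 9.8 dBu is 26.5 dB over -16.7 dBu; at 5:1 that becomes 5.3 dB over, giving -11.4 dBu.
Stage 3: overshoot 0.3 dB → 0.3/6 = 0.05 dB → -11.65 dBu; +7 dB make-up → -4.65 dBu.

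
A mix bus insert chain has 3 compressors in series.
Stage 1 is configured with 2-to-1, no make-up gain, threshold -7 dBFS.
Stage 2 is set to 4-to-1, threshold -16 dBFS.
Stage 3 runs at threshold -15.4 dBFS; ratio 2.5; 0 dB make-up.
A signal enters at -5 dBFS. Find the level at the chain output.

-14.64 dBFS

Stage 1: -5 dBFS is 2 dB over -7 dBFS; at 2:1 that becomes 1 dB over, giving -6 dBFS.
Stage 2: -6 dBFS is 10 dB over -16 dBFS; at 4:1 that becomes 2.5 dB over, giving -13.5 dBFS.
Stage 3: -13.5 dBFS is 1.9 dB over -15.4 dBFS; at 2.5:1 that becomes 0.76 dB over, giving -14.64 dBFS.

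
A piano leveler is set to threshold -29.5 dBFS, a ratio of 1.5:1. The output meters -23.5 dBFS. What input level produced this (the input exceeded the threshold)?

-20.5 dBFS

That's 6 dB above the -29.5 dBFS threshold.
Before 1.5:1 compression the overshoot was 6 × 1.5 = 9 dB, so input = -29.5 + 9 = -20.5 dBFS.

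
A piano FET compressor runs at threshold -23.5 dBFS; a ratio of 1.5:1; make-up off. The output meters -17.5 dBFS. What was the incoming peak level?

That's 6 dB above the -23.5 dBFS threshold.
Undo the ratio: input overshoot = 6 × 1.5 = 9 dB, giving input = -14.5 dBFS.

-14.5 dBFS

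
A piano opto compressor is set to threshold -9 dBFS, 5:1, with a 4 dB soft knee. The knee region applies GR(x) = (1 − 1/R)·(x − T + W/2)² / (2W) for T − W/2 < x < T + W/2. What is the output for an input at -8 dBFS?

-8.9 dBFS

x − T + W/2 = -8 − (-9) + 2 = 3.
GR = (1 − 1/5) × 3² / 8 = 0.8 × 9 / 8 = 0.9 dB.
Output = -8 − 0.9 = -8.9 dBFS.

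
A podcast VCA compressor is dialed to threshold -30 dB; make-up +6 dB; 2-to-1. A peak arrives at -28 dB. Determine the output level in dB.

-23 dB

The input is 2 dB above the -30 dB threshold.
At 2:1 the overshoot is divided by 2, leaving 1 dB above threshold.
So the level is -30 + 1 = -29 dB; make-up adds 6 dB, giving -23 dB.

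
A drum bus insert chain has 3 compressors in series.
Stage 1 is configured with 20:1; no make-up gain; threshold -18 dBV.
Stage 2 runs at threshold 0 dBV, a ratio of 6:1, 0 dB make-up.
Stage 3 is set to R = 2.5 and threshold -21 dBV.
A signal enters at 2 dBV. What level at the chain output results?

-19.4 dBV

Stage 1: overshoot 20 dB → 20/20 = 1 dB → -17 dBV.
Stage 2: -17 dBV ≤ 0 dBV, so stage 2 doesn't engage; output -17 dBV.
Stage 3: overshoot 4 dB → 4/2.5 = 1.6 dB → -19.4 dBV.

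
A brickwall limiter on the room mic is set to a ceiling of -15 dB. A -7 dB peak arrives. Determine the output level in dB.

The limiter clamps the peak to its -15 dB ceiling.

-15 dB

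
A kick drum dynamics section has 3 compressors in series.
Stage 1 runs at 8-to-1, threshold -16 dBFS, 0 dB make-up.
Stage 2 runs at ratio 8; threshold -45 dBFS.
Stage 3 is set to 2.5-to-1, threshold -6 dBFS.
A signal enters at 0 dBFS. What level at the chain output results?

Stage 1: overshoot 16 dB → 16/8 = 2 dB → -14 dBFS.
Stage 2: 31 dB above -45 dBFS, reduced 8:1 to 3.875 dB above → -41.125 dBFS.
Stage 3: -41.125 dBFS ≤ -6 dBFS, so stage 3 doesn't engage; output -41.125 dBFS.

-41.125 dBFS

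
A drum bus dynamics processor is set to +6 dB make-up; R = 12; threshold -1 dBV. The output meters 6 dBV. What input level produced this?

11 dBV

Before make-up, the level was 6 − 6 = 0 dBV.
Post-compression overshoot = 0 − (-1) = 1 dB.
Before 12:1 compression the overshoot was 1 × 12 = 12 dB, so input = -1 + 12 = 11 dBV.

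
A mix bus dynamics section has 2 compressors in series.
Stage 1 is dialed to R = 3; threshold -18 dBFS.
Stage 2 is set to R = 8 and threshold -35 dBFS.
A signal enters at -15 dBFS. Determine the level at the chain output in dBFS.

Stage 1: 3 dB above -18 dBFS, reduced 3:1 to 1 dB above → -17 dBFS.
Stage 2: overshoot 18 dB → 18/8 = 2.25 dB → -32.75 dBFS.

-32.75 dBFS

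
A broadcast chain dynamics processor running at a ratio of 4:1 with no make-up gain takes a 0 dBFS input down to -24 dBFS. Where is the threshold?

-32 dBFS

Gain reduction = 0 − (-24) = 24 dB; output overshoot = GR / (R − 1) = 24 / 3 = 8 dB.
Threshold = output − output overshoot = -24 − 8 = -32 dBFS.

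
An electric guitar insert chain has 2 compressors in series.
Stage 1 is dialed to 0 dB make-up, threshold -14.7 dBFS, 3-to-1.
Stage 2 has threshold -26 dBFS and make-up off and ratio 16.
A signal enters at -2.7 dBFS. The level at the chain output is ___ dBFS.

Stage 1: 12 dB above -14.7 dBFS, reduced 3:1 to 4 dB above → -10.7 dBFS.
Stage 2: overshoot 15.3 dB → 15.3/16 = 0.95625 dB → -25.04375 dBFS.

-25.04375 dBFS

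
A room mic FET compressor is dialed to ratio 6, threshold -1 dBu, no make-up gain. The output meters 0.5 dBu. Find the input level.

The compressed level sits 0.5 − (-1) = 1.5 dB over threshold.
Before 6:1 compression the overshoot was 1.5 × 6 = 9 dB, so input = -1 + 9 = 8 dBu.

8 dBu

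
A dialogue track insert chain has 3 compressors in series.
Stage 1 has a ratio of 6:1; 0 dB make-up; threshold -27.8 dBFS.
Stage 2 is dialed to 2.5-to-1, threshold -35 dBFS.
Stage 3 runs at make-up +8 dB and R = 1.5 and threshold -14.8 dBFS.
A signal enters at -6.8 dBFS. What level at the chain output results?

Stage 1: 21 dB above -27.8 dBFS, reduced 6:1 to 3.5 dB above → -24.3 dBFS.
Stage 2: -24.3 dBFS is 10.7 dB over -35 dBFS; at 2.5:1 that becomes 4.28 dB over, giving -30.72 dBFS.
Stage 3: -30.72 dBFS ≤ -14.8 dBFS, so stage 3 doesn't engage; make-up brings it to -22.72 dBFS.

-22.72 dBFS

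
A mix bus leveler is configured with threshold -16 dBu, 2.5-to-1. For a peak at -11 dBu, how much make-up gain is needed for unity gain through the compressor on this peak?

The peak compresses to -16 + 5/2.5 = -14 dBu.
To reach -11 dBu requires -11 − (-14) = 3 dB of make-up.

3 dB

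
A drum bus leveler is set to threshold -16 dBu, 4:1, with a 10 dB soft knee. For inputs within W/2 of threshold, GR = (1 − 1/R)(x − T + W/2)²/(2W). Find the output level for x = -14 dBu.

x − T + W/2 = -14 − (-16) + 5 = 7.
GR = (1 − 1/4) × 7² / 20 = 0.75 × 49 / 20 = 1.8375 dB.
Output = -14 − 1.8375 = -15.8375 dBu.

-15.8375 dBu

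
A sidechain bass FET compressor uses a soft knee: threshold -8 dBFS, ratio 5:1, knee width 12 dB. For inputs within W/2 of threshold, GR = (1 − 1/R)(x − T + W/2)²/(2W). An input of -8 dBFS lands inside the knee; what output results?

x − T + W/2 = -8 − (-8) + 6 = 6.
GR = (1 − 1/5) × 6² / 24 = 0.8 × 36 / 24 = 1.2 dB.
Output = -8 − 1.2 = -9.2 dBFS.

-9.2 dBFS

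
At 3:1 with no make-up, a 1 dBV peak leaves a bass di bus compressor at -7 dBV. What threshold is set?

-11 dBV

Gain reduction = 1 − (-7) = 8 dB; output overshoot = GR / (R − 1) = 8 / 2 = 4 dB.
Threshold = output − output overshoot = -7 − 4 = -11 dBV.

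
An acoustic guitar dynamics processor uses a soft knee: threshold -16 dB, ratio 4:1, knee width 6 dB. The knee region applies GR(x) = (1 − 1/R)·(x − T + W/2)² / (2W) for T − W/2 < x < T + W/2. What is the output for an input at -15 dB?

x − T + W/2 = -15 − (-16) + 3 = 4.
GR = (1 − 1/4) × 4² / 12 = 0.75 × 16 / 12 = 1 dB.
Output = -15 − 1 = -16 dB.

-16 dB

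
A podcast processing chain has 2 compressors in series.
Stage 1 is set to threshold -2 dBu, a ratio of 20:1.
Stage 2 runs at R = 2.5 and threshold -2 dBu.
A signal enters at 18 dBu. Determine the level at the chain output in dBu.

-1.6 dBu

Stage 1: 18 dBu is 20 dB over -2 dBu; at 20:1 that becomes 1 dB over, giving -1 dBu.
Stage 2: -1 dBu is 1 dB over -2 dBu; at 2.5:1 that becomes 0.4 dB over, giving -1.6 dBu.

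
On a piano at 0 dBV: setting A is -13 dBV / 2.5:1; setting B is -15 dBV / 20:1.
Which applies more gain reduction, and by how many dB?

A: GR = 13 − 13/2.5 = 7.8 dB.
B: GR = 15 − 15/20 = 14.25 dB.
B reduces 6.45 dB more.

B, by 6.45 dB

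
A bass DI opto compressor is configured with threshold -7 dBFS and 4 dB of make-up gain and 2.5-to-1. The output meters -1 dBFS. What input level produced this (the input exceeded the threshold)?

Remove make-up: -1 − 4 = -5 dBFS.
That's 2 dB above the -7 dBFS threshold.
Undo the ratio: input overshoot = 2 × 2.5 = 5 dB, giving input = -2 dBFS.

-2 dBFS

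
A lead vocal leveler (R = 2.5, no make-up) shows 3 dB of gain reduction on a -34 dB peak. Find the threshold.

-39 dB

Input is 5 dB above T (since output overshoot × R = input overshoot: (-37 − T)·2.5 = -34 − T gives T = -39 dB).
Check: -39 + (-34 − (-39))/2.5 = -39 + 2 = -37 dB. ✓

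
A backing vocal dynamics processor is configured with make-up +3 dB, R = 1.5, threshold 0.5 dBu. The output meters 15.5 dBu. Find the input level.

18.5 dBu

Before make-up, the level was 15.5 − 3 = 12.5 dBu.
Post-compression overshoot = 12.5 − 0.5 = 12 dB.
Undo the ratio: input overshoot = 12 × 1.5 = 18 dB, giving input = 18.5 dBu.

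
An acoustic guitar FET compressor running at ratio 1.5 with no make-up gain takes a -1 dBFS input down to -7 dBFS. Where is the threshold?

-19 dBFS

Input is 18 dB above T (since output overshoot × R = input overshoot: (-7 − T)·1.5 = -1 − T gives T = -19 dBFS).
Check: -19 + (-1 − (-19))/1.5 = -19 + 12 = -7 dBFS. ✓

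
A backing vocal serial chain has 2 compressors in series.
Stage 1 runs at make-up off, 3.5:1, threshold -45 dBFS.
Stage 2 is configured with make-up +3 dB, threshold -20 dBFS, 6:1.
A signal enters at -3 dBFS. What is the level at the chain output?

Stage 1: overshoot 42 dB → 42/3.5 = 12 dB → -33 dBFS.
Stage 2: -33 dBFS is at or below the -20 dBFS threshold — no compression; make-up brings it to -30 dBFS.

-30 dBFS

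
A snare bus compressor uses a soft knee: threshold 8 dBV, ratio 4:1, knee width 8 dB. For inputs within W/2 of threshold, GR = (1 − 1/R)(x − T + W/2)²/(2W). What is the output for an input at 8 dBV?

x − T + W/2 = 8 − 8 + 4 = 4.
GR = (1 − 1/4) × 4² / 16 = 0.75 × 16 / 16 = 0.75 dB.
Output = 8 − 0.75 = 7.25 dBV.

7.25 dBV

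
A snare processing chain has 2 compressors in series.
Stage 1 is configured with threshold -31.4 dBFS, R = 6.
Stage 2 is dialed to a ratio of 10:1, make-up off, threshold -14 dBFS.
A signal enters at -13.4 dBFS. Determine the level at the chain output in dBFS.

Stage 1: -13.4 dBFS is 18 dB over -31.4 dBFS; at 6:1 that becomes 3 dB over, giving -28.4 dBFS.
Stage 2: -28.4 dBFS is at or below the -14 dBFS threshold — no compression; output -28.4 dBFS.

-28.4 dBFS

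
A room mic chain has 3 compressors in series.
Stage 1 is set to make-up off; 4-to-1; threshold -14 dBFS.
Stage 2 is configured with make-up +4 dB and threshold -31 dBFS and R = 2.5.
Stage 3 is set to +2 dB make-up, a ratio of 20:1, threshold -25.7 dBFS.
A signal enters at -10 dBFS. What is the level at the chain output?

Stage 1: 4 dB above -14 dBFS, reduced 4:1 to 1 dB above → -13 dBFS.
Stage 2: 18 dB above -31 dBFS, reduced 2.5:1 to 7.2 dB above → -23.8 dBFS; +4 dB make-up → -19.8 dBFS.
Stage 3: overshoot 5.9 dB → 5.9/20 = 0.295 dB → -25.405 dBFS; +2 dB make-up → -23.405 dBFS.

-23.405 dBFS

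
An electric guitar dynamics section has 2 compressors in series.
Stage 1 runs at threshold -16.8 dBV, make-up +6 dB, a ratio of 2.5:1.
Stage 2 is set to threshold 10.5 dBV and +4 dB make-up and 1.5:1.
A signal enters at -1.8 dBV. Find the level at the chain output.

Stage 1: 15 dB above -16.8 dBV, reduced 2.5:1 to 6 dB above → -10.8 dBV; +6 dB make-up → -4.8 dBV.
Stage 2: -4.8 dBV is at or below the 10.5 dBV threshold — no compression; make-up brings it to -0.8 dBV.

-0.8 dBV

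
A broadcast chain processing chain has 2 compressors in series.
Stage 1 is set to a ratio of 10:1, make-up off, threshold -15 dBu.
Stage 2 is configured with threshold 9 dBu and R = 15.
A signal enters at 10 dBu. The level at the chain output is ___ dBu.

-12.5 dBu

Stage 1: overshoot 25 dB → 25/10 = 2.5 dB → -12.5 dBu.
Stage 2: -12.5 dBu is at or below the 9 dBu threshold — no compression; output -12.5 dBu.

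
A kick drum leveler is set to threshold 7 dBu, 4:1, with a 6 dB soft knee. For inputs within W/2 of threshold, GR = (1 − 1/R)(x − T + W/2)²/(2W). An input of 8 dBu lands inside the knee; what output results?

x − T + W/2 = 8 − 7 + 3 = 4.
GR = (1 − 1/4) × 4² / 12 = 0.75 × 16 / 12 = 1 dB.
Output = 8 − 1 = 7 dBu.

7 dBu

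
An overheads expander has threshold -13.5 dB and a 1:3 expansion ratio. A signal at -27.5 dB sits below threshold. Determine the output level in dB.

-55.5 dB

Below threshold, a 1:3 expander applies gain = (3−1)×(T − x) of attenuation.
(3−1) × 14 = 28 dB, so output = -27.5 − 28 = -55.5 dB.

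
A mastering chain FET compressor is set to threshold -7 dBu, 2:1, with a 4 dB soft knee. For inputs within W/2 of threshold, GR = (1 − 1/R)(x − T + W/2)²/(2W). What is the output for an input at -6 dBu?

x − T + W/2 = -6 − (-7) + 2 = 3.
GR = (1 − 1/2) × 3² / 8 = 0.5 × 9 / 8 = 0.5625 dB.
Output = -6 − 0.5625 = -6.5625 dBu.

-6.5625 dBu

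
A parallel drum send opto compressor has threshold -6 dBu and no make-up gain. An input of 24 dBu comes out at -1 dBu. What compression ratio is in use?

Input overshoot = 24 − (-6) = 30 dB; output overshoot = -1 − (-6) = 5 dB.
Ratio = 30 / 5 = 6.

6:1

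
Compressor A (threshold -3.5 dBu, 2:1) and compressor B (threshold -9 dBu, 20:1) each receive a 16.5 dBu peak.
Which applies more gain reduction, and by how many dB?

B, by 14.225 dB

A: 20 dB over, compressed to 10 dB over, so 10 dB of GR.
B: 25.5 dB over, compressed to 1.275 dB over, so 24.225 dB of GR.
Difference: 14.225 dB in favour of B.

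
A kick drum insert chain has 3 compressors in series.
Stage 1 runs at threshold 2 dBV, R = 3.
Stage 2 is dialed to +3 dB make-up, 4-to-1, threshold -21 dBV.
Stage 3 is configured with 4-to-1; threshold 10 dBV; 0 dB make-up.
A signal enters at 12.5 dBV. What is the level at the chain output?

Stage 1: overshoot 10.5 dB → 10.5/3 = 3.5 dB → 5.5 dBV.
Stage 2: overshoot 26.5 dB → 26.5/4 = 6.625 dB → -14.375 dBV; +3 dB make-up → -11.375 dBV.
Stage 3: -11.375 dBV ≤ 10 dBV, so stage 3 doesn't engage; output -11.375 dBV.

-11.375 dBV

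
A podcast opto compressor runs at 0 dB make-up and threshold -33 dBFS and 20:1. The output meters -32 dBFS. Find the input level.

Post-compression overshoot = -32 − (-33) = 1 dB.
Input overshoot = R × output overshoot = 20 dB → input = -33 + 20 = -13 dBFS.

-13 dBFS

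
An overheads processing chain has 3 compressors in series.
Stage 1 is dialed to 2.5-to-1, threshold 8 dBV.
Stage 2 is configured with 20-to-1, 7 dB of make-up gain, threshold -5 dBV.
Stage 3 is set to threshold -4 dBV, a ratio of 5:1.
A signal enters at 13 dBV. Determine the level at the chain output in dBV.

Stage 1: 5 dB above 8 dBV, reduced 2.5:1 to 2 dB above → 10 dBV.
Stage 2: overshoot 15 dB → 15/20 = 0.75 dB → -4.25 dBV; +7 dB make-up → 2.75 dBV.
Stage 3: 2.75 dBV is 6.75 dB over -4 dBV; at 5:1 that becomes 1.35 dB over, giving -2.65 dBV.

-2.65 dBV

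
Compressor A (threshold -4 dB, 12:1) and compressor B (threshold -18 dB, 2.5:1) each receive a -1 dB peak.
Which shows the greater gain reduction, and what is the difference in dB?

B, by 7.45 dB

A: GR = 3 − 3/12 = 2.75 dB.
B: GR = 17 − 17/2.5 = 10.2 dB.
B reduces 7.45 dB more.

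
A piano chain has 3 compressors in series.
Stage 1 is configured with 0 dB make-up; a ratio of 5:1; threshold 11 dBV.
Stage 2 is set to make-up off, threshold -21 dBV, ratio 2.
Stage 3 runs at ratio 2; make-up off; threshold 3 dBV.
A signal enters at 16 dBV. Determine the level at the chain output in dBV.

Stage 1: 16 dBV is 5 dB over 11 dBV; at 5:1 that becomes 1 dB over, giving 12 dBV.
Stage 2: 12 dBV is 33 dB over -21 dBV; at 2:1 that becomes 16.5 dB over, giving -4.5 dBV.
Stage 3: -4.5 dBV is at or below the 3 dBV threshold — no compression; output -4.5 dBV.

-4.5 dBV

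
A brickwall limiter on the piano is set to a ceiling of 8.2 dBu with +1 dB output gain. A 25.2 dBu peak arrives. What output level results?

9.2 dBu

At ∞:1, everything above 8.2 dBu is held at the ceiling.
Output gain then adds 1 dB: 8.2 + 1 = 9.2 dBu.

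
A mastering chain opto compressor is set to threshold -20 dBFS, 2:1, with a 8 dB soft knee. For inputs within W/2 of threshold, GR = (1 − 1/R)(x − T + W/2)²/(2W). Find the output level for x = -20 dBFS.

-20.5 dBFS

x − T + W/2 = -20 − (-20) + 4 = 4.
GR = (1 − 1/2) × 4² / 16 = 0.5 × 16 / 16 = 0.5 dB.
Output = -20 − 0.5 = -20.5 dBFS.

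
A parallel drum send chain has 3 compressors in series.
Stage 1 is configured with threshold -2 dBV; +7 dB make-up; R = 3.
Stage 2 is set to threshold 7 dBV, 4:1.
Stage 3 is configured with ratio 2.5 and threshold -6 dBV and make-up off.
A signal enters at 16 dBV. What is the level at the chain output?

-0.4 dBV

Stage 1: 18 dB above -2 dBV, reduced 3:1 to 6 dB above → 4 dBV; +7 dB make-up → 11 dBV.
Stage 2: 11 dBV is 4 dB over 7 dBV; at 4:1 that becomes 1 dB over, giving 8 dBV.
Stage 3: overshoot 14 dB → 14/2.5 = 5.6 dB → -0.4 dBV.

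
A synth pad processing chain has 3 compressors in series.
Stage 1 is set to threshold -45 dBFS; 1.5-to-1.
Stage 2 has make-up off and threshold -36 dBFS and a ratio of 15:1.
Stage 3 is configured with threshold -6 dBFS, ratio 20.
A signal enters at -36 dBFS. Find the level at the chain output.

-39 dBFS

Stage 1: 9 dB above -45 dBFS, reduced 1.5:1 to 6 dB above → -39 dBFS.
Stage 2: -39 dBFS ≤ -36 dBFS, so stage 2 doesn't engage; output -39 dBFS.
Stage 3: -39 dBFS ≤ -6 dBFS, so stage 3 doesn't engage; output -39 dBFS.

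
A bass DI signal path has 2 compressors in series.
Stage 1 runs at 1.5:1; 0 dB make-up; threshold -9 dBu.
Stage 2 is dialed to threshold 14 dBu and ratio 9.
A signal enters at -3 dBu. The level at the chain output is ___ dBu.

Stage 1: 6 dB above -9 dBu, reduced 1.5:1 to 4 dB above → -5 dBu.
Stage 2: -5 dBu ≤ 14 dBu, so stage 2 doesn't engage; output -5 dBu.

-5 dBu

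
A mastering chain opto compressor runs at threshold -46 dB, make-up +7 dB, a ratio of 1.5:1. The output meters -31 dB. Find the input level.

Remove make-up: -31 − 7 = -38 dB.
The compressed level sits -38 − (-46) = 8 dB over threshold.
Undo the ratio: input overshoot = 8 × 1.5 = 12 dB, giving input = -34 dB.

-34 dB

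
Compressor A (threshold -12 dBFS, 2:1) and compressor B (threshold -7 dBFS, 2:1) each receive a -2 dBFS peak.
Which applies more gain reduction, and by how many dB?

A, by 2.5 dB

A: 10 dB over, compressed to 5 dB over, so 5 dB of GR.
B: 5 dB over, compressed to 2.5 dB over, so 2.5 dB of GR.
A applies 2.5 dB more gain reduction.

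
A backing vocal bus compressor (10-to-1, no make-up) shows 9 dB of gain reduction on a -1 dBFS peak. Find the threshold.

Input is 10 dB above T (since output overshoot × R = input overshoot: (-10 − T)·10 = -1 − T gives T = -11 dBFS).
Check: -11 + (-1 − (-11))/10 = -11 + 1 = -10 dBFS. ✓

-11 dBFS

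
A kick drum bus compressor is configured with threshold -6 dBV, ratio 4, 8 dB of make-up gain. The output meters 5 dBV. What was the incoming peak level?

Remove make-up: 5 − 8 = -3 dBV.
That's 3 dB above the -6 dBV threshold.
Before 4:1 compression the overshoot was 3 × 4 = 12 dB, so input = -6 + 12 = 6 dBV.

6 dBV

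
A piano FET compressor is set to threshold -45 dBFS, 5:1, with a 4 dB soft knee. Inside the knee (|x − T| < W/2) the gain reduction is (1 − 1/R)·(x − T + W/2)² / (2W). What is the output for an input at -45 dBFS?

x − T + W/2 = -45 − (-45) + 2 = 2.
GR = (1 − 1/5) × 2² / 8 = 0.8 × 4 / 8 = 0.4 dB.
Output = -45 − 0.4 = -45.4 dBFS.

-45.4 dBFS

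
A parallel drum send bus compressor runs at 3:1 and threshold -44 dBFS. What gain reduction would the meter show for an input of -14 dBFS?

20 dB

The signal is 30 dB above threshold.
At 3:1, output sits 30/3 = 10 dB above threshold.
So the signal is attenuated by 30 − 10 = 20 dB.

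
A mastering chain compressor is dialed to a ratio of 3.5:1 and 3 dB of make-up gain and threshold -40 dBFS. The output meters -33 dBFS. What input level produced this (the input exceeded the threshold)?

Stripping the +3 dB make-up gives -36 dBFS at the gain stage.
That's 4 dB above the -40 dBFS threshold.
Undo the ratio: input overshoot = 4 × 3.5 = 14 dB, giving input = -26 dBFS.

-26 dBFS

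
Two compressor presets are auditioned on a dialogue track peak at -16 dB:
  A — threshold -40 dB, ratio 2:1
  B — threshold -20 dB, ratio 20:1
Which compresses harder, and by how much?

A: 24 dB over, compressed to 12 dB over, so 12 dB of GR.
B: 4 dB over, compressed to 0.2 dB over, so 3.8 dB of GR.
A reduces 8.2 dB more.

A, by 8.2 dB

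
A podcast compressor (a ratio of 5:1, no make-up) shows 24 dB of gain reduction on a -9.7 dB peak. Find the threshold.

Input is 30 dB above T (since output overshoot × R = input overshoot: (-33.7 − T)·5 = -9.7 − T gives T = -39.7 dB).
Check: -39.7 + (-9.7 − (-39.7))/5 = -39.7 + 6 = -33.7 dB. ✓

-39.7 dB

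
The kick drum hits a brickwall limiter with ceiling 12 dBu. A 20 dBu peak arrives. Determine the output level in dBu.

A brickwall limiter is an ∞:1 compressor: any input above the ceiling is clamped to 12 dBu.

12 dBu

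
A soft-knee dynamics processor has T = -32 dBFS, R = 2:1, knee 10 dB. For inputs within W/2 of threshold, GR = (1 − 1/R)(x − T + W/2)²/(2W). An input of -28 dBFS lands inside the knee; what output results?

-30.025 dBFS

x − T + W/2 = -28 − (-32) + 5 = 9.
GR = (1 − 1/2) × 9² / 20 = 0.5 × 81 / 20 = 2.025 dB.
Output = -28 − 2.025 = -30.025 dBFS.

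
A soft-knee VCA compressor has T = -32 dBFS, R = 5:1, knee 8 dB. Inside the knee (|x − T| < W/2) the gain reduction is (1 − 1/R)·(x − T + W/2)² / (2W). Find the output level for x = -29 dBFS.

-31.45 dBFS

x − T + W/2 = -29 − (-32) + 4 = 7.
GR = (1 − 1/5) × 7² / 16 = 0.8 × 49 / 16 = 2.45 dB.
Output = -29 − 2.45 = -31.45 dBFS.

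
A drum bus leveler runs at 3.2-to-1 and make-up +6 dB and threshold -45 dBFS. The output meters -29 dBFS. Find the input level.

Stripping the +6 dB make-up gives -35 dBFS at the gain stage.
That's 10 dB above the -45 dBFS threshold.
Input overshoot = R × output overshoot = 32 dB → input = -45 + 32 = -13 dBFS.

-13 dBFS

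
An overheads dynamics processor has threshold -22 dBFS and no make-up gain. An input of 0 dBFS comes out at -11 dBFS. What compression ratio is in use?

Input overshoot = 0 − (-22) = 22 dB; output overshoot = -11 − (-22) = 11 dB.
Ratio = 22 / 11 = 2.

2:1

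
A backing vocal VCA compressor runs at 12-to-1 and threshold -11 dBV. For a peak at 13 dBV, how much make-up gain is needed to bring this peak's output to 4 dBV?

13 dB

Overshoot 24 dB → 24/12 = 2 dB after compression, so the compressed level is -11 + 2 = -9 dBV.
Make-up = target − compressed = 4 − (-9) = 13 dB.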